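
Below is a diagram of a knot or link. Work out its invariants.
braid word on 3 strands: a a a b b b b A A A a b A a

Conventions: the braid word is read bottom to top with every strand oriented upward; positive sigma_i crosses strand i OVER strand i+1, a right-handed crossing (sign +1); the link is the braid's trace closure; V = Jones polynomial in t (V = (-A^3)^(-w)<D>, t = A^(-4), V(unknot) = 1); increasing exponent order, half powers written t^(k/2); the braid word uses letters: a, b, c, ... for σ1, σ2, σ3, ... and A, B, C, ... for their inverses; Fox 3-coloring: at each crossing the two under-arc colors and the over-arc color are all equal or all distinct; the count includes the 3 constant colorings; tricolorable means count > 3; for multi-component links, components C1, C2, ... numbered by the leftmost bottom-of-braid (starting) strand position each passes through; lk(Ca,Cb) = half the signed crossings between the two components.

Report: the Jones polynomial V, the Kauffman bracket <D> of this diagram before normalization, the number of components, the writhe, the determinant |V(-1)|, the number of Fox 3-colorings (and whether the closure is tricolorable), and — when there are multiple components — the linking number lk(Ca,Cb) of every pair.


V(t) = 2t^2 - 2t^3 + 4t^4 - 5t^5 + 5t^6 - 5t^7 + 3t^8 - 2t^9 + t^10
bracket: A^-22 - 2A^-18 + 3A^-14 - 5A^-10 + 5A^-6 - 5A^-2 + 4A^2 - 2A^6 + 2A^10, w = +6
1 component, writhe +6, over 14 crossings
det 29, colorings 3 of 3^14 — not tricolorable
observation: inverse pairs cancel, leaving σ1 σ1 σ1 σ2 σ2 σ2 σ2 σ1⁻¹ σ1⁻¹ σ2


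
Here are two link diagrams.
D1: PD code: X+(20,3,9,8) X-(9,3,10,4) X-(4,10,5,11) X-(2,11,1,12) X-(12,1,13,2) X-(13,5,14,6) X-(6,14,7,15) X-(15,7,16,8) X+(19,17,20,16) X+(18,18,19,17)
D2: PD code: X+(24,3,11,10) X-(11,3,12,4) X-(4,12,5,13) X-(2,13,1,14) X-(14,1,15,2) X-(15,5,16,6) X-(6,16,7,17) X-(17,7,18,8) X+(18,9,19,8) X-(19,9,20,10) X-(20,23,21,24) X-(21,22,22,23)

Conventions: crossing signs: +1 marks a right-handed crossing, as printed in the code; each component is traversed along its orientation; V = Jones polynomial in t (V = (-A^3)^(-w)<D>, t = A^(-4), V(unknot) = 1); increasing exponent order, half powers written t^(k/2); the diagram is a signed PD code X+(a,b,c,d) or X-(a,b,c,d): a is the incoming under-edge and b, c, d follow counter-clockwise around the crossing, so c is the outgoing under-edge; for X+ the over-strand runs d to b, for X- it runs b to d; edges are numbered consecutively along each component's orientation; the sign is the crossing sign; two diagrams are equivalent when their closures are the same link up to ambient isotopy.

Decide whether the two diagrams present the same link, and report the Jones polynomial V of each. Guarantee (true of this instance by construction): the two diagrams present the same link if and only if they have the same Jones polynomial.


same link: yes
V(D1) = t^-8 - t^-7 + 2t^-6 - t^-5 + 2t^-4 + t^-2  [10 crossings, <D> = A^-4 + 2A^4 - A^8 + 2A^12 - A^16 + A^20, w = -4]
V(D2) = t^-8 - t^-7 + 2t^-6 - t^-5 + 2t^-4 + t^-2  [12 crossings, <D> = A^-16 + 2A^-8 - A^-4 + 2 - A^4 + A^8, w = -8]
insight: one V(t) for all 2 diagrams — one class (guaranteed)


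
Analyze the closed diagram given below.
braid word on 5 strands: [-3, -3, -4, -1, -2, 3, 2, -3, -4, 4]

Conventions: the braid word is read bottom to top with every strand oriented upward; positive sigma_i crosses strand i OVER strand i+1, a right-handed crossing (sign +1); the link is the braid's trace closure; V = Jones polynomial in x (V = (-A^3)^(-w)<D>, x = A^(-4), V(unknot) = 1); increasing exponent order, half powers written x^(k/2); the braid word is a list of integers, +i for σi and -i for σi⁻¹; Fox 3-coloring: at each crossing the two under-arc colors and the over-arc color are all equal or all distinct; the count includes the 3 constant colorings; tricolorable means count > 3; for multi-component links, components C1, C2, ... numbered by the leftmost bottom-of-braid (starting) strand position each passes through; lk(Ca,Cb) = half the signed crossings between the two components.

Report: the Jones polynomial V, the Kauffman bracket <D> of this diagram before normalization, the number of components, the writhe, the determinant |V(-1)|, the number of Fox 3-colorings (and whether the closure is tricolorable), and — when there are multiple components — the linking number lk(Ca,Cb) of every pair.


V(x) = -x^-4 + x^-3 + x^-1
bracket: A^-8 + 1 - A^4, w = -4
1 component, writhe -4, over 10 crossings
det 3, colorings 9 of 3^10 — tricolorable
observation: w = -4 (over 10 crossings) is diagram-only; (-A^3)^(4) removes it from V


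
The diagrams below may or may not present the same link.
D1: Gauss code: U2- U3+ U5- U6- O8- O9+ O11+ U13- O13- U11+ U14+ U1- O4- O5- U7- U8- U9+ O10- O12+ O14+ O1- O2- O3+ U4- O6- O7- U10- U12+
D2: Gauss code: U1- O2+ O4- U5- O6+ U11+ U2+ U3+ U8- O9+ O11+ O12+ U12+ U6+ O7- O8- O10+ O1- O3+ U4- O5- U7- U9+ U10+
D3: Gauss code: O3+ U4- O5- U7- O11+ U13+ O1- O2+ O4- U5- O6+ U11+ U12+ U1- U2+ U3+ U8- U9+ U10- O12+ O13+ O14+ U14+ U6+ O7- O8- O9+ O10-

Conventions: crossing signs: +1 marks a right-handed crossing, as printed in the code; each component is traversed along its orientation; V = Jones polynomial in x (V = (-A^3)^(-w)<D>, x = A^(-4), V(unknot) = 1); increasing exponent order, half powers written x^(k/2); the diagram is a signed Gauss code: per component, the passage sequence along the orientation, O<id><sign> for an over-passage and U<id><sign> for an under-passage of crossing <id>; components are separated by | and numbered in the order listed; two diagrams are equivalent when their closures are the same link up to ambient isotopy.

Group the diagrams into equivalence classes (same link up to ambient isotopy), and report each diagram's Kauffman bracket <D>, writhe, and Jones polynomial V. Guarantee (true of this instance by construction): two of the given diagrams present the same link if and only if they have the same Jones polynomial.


equivalence classes: {D1} | {D2, D3}
D1 (bracket A^-8 + 1 - A^4; 14 crossings at w = -4): V = -x^-4 + x^-3 + x^-1
V(D2) = -x^-3 + 2x^-2 - 2x^-1 + 3 - 2x + 2x^2 - x^3  [12 crossings, <D> = -A^-6 + 2A^-2 - 2A^2 + 3A^6 - 2A^10 + 2A^14 - A^18, w = +2]
D3 (bracket -A^-6 + 2A^-2 - 2A^2 + 3A^6 - 2A^10 + 2A^14 - A^18; 14 crossings at w = +2): V = -x^-3 + 2x^-2 - 2x^-1 + 3 - 2x + 2x^2 - x^3
key observation: comparing 3 Jones polynomials yields 2 groups


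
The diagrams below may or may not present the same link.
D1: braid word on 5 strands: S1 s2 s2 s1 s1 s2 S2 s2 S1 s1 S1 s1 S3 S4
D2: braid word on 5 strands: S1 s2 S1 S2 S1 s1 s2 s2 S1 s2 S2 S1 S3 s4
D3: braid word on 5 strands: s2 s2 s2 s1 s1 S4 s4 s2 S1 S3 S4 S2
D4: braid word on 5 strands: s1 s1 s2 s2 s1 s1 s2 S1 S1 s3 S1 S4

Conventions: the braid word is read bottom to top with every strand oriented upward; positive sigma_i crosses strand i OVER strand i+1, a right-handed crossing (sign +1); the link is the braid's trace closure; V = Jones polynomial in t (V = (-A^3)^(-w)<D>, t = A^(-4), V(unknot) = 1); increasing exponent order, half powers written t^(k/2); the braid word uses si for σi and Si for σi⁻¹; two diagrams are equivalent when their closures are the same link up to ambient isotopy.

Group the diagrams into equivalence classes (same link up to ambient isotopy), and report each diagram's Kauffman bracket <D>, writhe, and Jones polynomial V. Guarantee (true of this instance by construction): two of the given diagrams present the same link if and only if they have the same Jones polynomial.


classes: {D1, D3, D4} | {D2}
V(D1) = t - t^2 + 2t^3 - t^4 + t^5 - t^6  [14 crossings, <D> = -A^-18 + A^-14 - A^-10 + 2A^-6 - A^-2 + A^2, w = +2]
V(D2) = t^-5 - 2t^-4 + 2t^-3 - 2t^-2 + 2t^-1 - 1 + t  (w -2, c 14, <D> = A^-10 - A^-6 + 2A^-2 - 2A^2 + 2A^6 - 2A^10 + A^14)
V(D3) = t - t^2 + 2t^3 - t^4 + t^5 - t^6  (w +2, c 12, <D> = -A^-18 + A^-14 - A^-10 + 2A^-6 - A^-2 + A^2)
V(D4) = t - t^2 + 2t^3 - t^4 + t^5 - t^6  [12 crossings, <D> = -A^-12 + A^-8 - A^-4 + 2 - A^4 + A^8, w = +4]
note: 2 classes among 4 diagrams; unequal V(t) rules out equality


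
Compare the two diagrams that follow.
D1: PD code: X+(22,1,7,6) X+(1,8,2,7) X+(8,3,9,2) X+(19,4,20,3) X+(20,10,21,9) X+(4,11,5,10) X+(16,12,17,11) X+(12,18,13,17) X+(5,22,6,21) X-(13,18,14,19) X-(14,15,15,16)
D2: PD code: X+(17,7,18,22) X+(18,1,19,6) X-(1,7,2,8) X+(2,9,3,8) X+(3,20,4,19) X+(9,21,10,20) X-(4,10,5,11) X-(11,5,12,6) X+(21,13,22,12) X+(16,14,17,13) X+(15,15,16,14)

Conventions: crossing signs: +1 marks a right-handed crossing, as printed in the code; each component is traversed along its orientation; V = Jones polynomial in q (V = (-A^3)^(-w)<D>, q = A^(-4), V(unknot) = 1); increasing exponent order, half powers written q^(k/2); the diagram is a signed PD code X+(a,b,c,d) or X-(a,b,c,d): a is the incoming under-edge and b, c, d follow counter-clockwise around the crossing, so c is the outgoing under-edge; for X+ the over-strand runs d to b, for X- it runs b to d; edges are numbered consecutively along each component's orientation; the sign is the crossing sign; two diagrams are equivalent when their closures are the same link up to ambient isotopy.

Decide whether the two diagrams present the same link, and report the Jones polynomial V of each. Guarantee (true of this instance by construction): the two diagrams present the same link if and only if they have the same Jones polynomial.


equivalent: no
V(D1) = -q^(5/2) - q^(9/2) + q^(11/2) - q^(13/2) + q^(15/2) - q^(17/2)  (w +7, c 11, <D> = A^-13 - A^-9 + A^-5 - A^-1 + A^3 + A^11)
D2 (bracket -A^-7 + A^-3 - A + 2A^5 - A^9 + 2A^13; 11 crossings at w = +5): V = -2q^(1/2) + q^(3/2) - 2q^(5/2) + q^(7/2) - q^(9/2) + q^(11/2)
why: 2 classes among 2 diagrams; unequal V(q) rules out equality


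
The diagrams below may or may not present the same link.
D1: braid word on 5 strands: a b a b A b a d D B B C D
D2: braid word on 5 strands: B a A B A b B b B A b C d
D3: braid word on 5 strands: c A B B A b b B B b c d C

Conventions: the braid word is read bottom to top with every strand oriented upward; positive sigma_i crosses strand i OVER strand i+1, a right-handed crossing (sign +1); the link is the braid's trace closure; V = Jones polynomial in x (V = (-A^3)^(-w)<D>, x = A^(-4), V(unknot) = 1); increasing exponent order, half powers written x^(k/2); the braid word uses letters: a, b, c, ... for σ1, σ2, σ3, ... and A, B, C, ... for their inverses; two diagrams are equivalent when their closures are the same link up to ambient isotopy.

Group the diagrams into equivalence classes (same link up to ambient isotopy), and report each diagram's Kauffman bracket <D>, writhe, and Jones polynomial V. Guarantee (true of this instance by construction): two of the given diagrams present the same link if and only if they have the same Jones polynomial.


equivalence classes: {D1} | {D2} | {D3}
D1 (bracket -A^-19 + A^-15 - A^-11 + 2A^-7 - A^-3 + 2A; 13 crossings at w = +1): V = -2x^(1/2) + x^(3/2) - 2x^(5/2) + x^(7/2) - x^(9/2) + x^(11/2)
V(D2) = -x^(-5/2) - x^(-1/2)  [13 crossings, <D> = A^-7 + A, w = -3]
V(D3) = -x^(-9/2) - x^(-5/2) + x^(-3/2) - x^(-1/2)  (w -1, c 13, <D> = A^-1 - A^3 + A^7 + A^15)
observation: 3 values of V(x) split the 3 diagrams


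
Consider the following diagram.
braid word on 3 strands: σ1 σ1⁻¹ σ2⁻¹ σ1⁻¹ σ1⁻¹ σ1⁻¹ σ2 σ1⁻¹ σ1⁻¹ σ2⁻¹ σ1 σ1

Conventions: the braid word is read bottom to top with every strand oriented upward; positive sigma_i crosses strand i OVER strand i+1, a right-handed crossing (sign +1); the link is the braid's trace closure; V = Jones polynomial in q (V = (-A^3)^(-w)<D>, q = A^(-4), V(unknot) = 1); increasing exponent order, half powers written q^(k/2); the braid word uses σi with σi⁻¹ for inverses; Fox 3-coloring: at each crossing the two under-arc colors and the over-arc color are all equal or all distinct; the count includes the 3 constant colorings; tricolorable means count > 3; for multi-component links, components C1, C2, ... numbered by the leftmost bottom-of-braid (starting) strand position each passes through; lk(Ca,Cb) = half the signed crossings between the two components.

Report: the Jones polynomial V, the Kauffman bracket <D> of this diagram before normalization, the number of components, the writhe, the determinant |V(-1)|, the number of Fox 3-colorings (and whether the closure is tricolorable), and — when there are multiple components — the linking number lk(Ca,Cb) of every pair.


V(q) = -q^-8 + 2q^-7 - 3q^-6 + 4q^-5 - 5q^-4 + 5q^-3 - 3q^-2 + 3q^-1 - 1
bracket: -A^-12 + 3A^-8 - 3A^-4 + 5 - 5A^4 + 4A^8 - 3A^12 + 2A^16 - A^20, w = -4
1 component, writhe -4, over 12 crossings
det 27, colorings 9 of 3^12 — tricolorable
observation: V spans 8 powers of q: at least 8 crossings in any diagram


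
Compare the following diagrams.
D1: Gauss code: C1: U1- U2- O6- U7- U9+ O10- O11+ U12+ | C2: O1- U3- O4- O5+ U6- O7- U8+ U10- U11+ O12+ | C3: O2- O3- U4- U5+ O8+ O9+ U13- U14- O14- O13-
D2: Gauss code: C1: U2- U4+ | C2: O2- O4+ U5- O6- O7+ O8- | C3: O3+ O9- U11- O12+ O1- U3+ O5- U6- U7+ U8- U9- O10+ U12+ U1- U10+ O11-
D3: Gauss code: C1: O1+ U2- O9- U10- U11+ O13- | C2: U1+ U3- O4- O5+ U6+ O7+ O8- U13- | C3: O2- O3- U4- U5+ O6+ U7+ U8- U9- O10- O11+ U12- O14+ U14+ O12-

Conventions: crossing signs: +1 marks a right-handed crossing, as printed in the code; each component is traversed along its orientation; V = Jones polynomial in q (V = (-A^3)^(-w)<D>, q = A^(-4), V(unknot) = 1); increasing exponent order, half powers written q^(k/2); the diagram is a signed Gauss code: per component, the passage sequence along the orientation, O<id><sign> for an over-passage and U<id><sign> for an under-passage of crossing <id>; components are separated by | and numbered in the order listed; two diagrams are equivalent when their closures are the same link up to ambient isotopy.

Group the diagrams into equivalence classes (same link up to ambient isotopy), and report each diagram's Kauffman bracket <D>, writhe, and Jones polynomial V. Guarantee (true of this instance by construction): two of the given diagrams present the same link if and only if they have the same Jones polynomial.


equivalence classes: {D1, D2, D3}
D1 (bracket A^-12 + A^-8 + A^-4 + 1; 14 crossings at w = -4): V = q^-3 + q^-2 + q^-1 + 1
V(D2) = q^-3 + q^-2 + q^-1 + 1  (w -2, c 12, <D> = A^-6 + A^-2 + A^2 + A^6)
V(D3) = q^-3 + q^-2 + q^-1 + 1  (w -2, c 14, <D> = A^-6 + A^-2 + A^2 + A^6)
observation: one V(q) for all 3 diagrams — one class (guaranteed)


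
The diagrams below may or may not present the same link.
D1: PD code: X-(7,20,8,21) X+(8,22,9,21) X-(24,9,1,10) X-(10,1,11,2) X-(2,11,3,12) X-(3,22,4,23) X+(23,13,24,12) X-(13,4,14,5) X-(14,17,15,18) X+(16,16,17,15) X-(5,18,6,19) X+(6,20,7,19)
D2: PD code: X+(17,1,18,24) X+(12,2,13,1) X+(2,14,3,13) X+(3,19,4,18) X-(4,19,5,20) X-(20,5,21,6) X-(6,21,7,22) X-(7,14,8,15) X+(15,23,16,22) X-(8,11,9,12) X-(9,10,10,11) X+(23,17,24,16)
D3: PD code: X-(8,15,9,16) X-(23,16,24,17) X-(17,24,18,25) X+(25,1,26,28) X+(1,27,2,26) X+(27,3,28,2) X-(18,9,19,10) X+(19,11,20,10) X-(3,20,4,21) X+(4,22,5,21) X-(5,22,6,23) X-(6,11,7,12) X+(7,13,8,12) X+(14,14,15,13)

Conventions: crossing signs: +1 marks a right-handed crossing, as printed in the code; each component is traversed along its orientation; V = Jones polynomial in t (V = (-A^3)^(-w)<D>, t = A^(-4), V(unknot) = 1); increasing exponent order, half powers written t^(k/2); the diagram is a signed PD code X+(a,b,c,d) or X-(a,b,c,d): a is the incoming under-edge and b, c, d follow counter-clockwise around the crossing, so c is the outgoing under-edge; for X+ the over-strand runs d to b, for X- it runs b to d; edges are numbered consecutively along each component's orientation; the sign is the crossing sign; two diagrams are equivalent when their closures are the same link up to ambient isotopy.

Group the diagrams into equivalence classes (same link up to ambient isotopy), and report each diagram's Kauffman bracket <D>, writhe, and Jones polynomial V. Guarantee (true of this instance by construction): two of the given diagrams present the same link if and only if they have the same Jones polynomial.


equivalence classes: {D1} | {D2} | {D3}
D1 (bracket A^-8 - A^-4 + 2 - A^4 + A^8 - A^12; 12 crossings at w = -4): V = -t^-6 + t^-5 - t^-4 + 2t^-3 - t^-2 + t^-1
V(D2) = t^-1 - 1 + 2t - 2t^2 + 2t^3 - 2t^4 + t^5  [12 crossings, <D> = A^-20 - 2A^-16 + 2A^-12 - 2A^-8 + 2A^-4 - 1 + A^4, w = 0]
D3 (bracket -A^-12 + A^-8 - A^-4 + 3 - A^4 + A^8 - A^12; 14 crossings at w = 0): V = -t^-3 + t^-2 - t^-1 + 3 - t + t^2 - t^3
key observation: 3 values of V(t) split the 3 diagrams


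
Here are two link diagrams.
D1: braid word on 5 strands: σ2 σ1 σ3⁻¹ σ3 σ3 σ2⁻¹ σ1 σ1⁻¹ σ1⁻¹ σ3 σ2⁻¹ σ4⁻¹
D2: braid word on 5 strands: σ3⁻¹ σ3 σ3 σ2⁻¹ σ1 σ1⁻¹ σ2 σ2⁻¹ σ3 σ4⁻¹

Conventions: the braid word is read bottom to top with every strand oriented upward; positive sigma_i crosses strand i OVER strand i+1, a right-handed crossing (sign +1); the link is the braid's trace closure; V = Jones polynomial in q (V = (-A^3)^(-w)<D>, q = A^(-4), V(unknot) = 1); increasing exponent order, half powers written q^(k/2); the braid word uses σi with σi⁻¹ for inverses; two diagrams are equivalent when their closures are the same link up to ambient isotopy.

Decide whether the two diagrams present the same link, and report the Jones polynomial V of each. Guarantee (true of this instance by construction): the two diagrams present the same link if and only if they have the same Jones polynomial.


same link: yes
V(D1) = 1 + q + q^2 + q^3  [12 crossings, <D> = A^-12 + A^-8 + A^-4 + 1, w = 0]
V(D2) = 1 + q + q^2 + q^3  (w 0, c 10, <D> = A^-12 + A^-8 + A^-4 + 1)
note: Markov moves rewrite D1 (12 crossings) into D2 (10)


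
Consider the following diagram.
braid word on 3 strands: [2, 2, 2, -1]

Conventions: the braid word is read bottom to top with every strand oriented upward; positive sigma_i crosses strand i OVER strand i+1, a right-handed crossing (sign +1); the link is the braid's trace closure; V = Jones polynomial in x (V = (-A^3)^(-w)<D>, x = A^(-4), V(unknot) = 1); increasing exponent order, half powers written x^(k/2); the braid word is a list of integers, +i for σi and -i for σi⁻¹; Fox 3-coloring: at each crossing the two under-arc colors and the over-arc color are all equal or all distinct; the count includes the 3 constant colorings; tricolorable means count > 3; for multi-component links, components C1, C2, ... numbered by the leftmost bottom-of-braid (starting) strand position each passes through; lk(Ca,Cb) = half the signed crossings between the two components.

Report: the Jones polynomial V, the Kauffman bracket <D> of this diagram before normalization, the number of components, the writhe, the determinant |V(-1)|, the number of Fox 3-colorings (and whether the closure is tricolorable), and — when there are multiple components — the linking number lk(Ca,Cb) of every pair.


V(x) = x + x^3 - x^4
bracket: -A^-10 + A^-6 + A^2, w = +2
1 component, writhe +2, over 4 crossings
det 3, colorings 9 of 3^4 — tricolorable
observation: |V(-1)| = 3: so tricolorable, since 3 divides 3


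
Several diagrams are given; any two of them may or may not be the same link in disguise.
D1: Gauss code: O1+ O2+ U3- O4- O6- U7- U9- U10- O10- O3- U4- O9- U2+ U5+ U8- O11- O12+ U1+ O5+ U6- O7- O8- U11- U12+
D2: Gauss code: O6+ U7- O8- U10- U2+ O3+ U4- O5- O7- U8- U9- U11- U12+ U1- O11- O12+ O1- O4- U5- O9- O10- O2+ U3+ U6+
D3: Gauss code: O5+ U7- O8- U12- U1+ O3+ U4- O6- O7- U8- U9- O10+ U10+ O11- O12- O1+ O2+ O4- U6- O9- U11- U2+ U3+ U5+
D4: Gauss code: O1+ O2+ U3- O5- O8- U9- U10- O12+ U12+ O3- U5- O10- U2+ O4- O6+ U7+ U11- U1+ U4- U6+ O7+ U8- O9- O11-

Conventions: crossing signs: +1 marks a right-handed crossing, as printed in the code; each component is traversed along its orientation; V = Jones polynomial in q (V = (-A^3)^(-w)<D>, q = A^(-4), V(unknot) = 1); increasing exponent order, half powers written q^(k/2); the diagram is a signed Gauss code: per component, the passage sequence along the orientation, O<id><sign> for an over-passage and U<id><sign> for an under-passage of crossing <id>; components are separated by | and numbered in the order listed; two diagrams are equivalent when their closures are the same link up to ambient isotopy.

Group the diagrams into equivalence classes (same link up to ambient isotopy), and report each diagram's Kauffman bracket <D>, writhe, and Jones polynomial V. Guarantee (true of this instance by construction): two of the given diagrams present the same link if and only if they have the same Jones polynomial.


classes: {D1, D2, D3, D4}
V(D1) = -q^-6 + q^-5 - q^-4 + 2q^-3 - q^-2 + q^-1  [12 crossings, <D> = A^-8 - A^-4 + 2 - A^4 + A^8 - A^12, w = -4]
V(D2) = -q^-6 + q^-5 - q^-4 + 2q^-3 - q^-2 + q^-1  [12 crossings, <D> = A^-8 - A^-4 + 2 - A^4 + A^8 - A^12, w = -4]
D3 (bracket A^-2 - A^2 + 2A^6 - A^10 + A^14 - A^18; 12 crossings at w = -2): V = -q^-6 + q^-5 - q^-4 + 2q^-3 - q^-2 + q^-1
V(D4) = -q^-6 + q^-5 - q^-4 + 2q^-3 - q^-2 + q^-1  [12 crossings, <D> = A^-2 - A^2 + 2A^6 - A^10 + A^14 - A^18, w = -2]
note: one V(q) for all 4 diagrams — one class (guaranteed)


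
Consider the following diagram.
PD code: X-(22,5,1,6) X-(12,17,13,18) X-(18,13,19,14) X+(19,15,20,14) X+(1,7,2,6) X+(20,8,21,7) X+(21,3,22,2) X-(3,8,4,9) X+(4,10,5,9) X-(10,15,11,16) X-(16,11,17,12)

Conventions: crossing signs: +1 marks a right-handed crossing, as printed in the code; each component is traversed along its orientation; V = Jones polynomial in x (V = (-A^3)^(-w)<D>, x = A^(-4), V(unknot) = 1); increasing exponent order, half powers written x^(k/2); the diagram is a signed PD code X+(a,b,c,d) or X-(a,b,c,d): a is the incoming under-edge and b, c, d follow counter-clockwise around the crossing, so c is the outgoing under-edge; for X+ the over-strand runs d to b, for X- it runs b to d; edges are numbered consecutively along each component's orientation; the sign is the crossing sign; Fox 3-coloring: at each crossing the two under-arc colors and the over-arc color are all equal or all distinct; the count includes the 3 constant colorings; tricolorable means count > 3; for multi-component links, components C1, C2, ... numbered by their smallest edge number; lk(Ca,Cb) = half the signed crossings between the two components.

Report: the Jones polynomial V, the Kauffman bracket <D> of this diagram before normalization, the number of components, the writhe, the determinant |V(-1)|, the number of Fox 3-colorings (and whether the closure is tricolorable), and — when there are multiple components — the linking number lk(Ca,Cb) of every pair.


V = -x^-4 + x^-3 + x^-1
<D> = -A - A^9 + A^13 (w = -1)
1 component over 11 crossings, w = -1
9 Fox colorings among 3^11, |V(-1)| = 3: tricolorable
why: w = -1 (over 11 crossings) is diagram-only; (-A^3)^(1) removes it from V


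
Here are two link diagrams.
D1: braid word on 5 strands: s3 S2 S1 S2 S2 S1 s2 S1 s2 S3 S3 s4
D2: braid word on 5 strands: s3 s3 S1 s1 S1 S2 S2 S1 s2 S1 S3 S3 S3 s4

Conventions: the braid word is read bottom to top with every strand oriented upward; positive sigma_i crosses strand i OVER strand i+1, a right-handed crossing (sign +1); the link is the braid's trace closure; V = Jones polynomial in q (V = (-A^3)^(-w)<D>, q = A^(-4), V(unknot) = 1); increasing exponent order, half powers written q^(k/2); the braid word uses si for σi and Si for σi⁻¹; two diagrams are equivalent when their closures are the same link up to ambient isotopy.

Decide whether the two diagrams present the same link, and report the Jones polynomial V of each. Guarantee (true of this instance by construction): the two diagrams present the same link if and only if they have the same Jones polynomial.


equivalent: yes
V(D1) = -q^-6 + q^-5 - q^-4 + 2q^-3 - q^-2 + q^-1  (w -4, c 12, <D> = A^-8 - A^-4 + 2 - A^4 + A^8 - A^12)
V(D2) = -q^-6 + q^-5 - q^-4 + 2q^-3 - q^-2 + q^-1  (w -4, c 14, <D> = A^-8 - A^-4 + 2 - A^4 + A^8 - A^12)
why: all 2 diagrams share one V(q), hence one class


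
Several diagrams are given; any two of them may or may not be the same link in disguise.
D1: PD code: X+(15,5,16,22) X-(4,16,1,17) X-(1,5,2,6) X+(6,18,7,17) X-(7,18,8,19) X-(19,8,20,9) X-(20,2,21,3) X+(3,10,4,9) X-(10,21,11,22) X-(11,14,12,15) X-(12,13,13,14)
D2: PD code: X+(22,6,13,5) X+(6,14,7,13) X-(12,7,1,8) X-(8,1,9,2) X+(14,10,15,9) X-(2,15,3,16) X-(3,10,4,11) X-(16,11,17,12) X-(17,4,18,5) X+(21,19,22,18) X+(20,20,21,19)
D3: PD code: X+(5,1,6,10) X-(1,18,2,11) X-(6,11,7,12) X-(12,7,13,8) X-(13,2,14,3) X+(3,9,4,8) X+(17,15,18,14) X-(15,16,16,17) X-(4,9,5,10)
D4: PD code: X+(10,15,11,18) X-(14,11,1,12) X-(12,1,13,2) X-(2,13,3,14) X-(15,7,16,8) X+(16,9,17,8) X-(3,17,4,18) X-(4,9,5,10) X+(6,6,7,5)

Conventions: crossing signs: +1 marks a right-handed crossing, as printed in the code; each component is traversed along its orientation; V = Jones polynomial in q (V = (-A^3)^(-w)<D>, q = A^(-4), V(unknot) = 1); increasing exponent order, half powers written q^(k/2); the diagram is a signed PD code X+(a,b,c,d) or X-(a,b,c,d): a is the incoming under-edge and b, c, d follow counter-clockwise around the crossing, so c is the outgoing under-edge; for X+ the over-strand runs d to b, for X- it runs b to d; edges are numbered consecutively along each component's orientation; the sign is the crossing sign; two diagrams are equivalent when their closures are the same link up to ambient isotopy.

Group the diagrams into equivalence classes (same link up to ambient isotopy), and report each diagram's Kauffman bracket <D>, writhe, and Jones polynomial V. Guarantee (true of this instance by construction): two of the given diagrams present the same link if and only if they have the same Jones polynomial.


grouping into links: {D1} | {D2, D4} | {D3}
V(D1) = -q^(-5/2) - q^(-1/2)  (w -5, c 11, <D> = A^-13 + A^-5)
V(D2) = q^(-9/2) - q^(-5/2) - q^(-3/2) - q^(-1/2)  [11 crossings, <D> = A^-1 + A^3 + A^7 - A^15, w = -1]
V(D3) = -q^(-9/2) - q^(-5/2) + q^(-3/2) - q^(-1/2)  [9 crossings, <D> = A^-7 - A^-3 + A + A^9, w = -3]
D4 (bracket A^-7 + A^-3 + A - A^9; 9 crossings at w = -3): V = q^(-9/2) - q^(-5/2) - q^(-3/2) - q^(-1/2)
key observation: 3 classes among 4 diagrams; unequal V(q) rules out equality


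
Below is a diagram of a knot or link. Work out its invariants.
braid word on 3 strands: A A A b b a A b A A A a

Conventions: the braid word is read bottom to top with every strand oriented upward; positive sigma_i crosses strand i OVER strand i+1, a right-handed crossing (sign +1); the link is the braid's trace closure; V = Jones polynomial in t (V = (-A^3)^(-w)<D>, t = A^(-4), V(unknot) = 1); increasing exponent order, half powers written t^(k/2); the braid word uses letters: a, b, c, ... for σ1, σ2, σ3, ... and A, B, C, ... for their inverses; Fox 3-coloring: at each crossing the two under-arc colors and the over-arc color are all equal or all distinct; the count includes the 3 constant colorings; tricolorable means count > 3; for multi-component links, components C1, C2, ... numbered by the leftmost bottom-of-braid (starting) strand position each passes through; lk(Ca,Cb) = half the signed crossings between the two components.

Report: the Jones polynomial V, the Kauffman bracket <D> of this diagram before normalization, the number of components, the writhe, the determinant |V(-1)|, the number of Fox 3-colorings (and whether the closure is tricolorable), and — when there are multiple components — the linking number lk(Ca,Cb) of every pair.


V = -t^-6 + t^-5 - 2t^-4 + 3t^-3 - 2t^-2 + 3t^-1 - 1 + t - t^2
<D> = -A^-14 + A^-10 - A^-6 + 3A^-2 - 2A^2 + 3A^6 - 2A^10 + A^14 - A^18 (w = -2)
1 component over 12 crossings, w = -2
9 Fox colorings among 3^12, |V(-1)| = 15: tricolorable
why: det 15 = |V(-1)|; divisible by 3, so tricolorable


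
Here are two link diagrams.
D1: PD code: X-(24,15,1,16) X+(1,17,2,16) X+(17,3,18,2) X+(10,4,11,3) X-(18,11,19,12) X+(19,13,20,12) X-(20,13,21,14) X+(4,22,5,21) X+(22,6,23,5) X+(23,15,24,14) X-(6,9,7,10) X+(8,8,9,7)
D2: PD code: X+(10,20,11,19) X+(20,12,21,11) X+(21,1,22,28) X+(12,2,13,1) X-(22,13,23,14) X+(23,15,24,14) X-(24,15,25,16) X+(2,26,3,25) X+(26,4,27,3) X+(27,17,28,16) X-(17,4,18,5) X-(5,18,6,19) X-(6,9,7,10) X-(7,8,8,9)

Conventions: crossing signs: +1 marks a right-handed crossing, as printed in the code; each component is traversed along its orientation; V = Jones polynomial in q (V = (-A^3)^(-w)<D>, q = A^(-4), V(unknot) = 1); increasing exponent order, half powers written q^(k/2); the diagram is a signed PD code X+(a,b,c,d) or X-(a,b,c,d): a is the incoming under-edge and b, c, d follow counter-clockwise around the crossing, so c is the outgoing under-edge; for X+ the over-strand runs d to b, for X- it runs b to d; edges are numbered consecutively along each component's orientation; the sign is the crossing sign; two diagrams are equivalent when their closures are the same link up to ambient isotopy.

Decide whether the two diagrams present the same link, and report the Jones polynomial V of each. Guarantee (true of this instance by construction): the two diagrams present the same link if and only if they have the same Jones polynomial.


equivalent: yes
D1 (bracket -A^-12 + A^-8 - A^-4 + 2 - A^4 + A^8; 12 crossings at w = +4): V = q - q^2 + 2q^3 - q^4 + q^5 - q^6
V(D2) = q - q^2 + 2q^3 - q^4 + q^5 - q^6  [14 crossings, <D> = -A^-18 + A^-14 - A^-10 + 2A^-6 - A^-2 + A^2, w = +2]
observation: one V(q) for all 2 diagrams — one class (guaranteed)


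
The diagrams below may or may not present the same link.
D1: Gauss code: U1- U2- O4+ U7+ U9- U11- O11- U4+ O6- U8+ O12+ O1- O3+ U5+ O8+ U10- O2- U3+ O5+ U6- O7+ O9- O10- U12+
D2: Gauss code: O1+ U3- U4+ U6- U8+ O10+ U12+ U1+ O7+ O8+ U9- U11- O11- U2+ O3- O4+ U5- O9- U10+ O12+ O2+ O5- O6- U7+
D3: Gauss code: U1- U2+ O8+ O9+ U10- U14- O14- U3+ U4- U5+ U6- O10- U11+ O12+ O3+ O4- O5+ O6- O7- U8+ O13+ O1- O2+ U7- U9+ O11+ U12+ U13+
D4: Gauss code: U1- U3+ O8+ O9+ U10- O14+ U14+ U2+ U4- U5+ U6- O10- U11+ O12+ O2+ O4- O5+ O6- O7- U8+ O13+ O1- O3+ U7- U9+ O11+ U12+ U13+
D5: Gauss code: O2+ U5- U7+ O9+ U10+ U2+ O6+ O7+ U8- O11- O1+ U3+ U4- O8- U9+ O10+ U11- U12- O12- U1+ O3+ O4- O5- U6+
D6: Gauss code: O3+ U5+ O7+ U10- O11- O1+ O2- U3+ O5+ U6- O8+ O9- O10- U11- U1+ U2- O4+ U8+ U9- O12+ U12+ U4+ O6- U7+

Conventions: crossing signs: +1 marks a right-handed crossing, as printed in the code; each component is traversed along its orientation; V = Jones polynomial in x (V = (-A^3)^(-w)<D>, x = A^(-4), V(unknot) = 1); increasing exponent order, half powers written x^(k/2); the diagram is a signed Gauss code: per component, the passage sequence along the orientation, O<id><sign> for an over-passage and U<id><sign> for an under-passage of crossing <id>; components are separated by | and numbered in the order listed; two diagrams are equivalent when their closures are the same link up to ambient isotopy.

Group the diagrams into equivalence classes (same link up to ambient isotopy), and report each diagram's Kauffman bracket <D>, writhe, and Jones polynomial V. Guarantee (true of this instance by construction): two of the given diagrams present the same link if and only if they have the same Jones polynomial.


grouping into links: {D1, D6} | {D2, D3, D4, D5}
V(D1) = -x^-3 + 2x^-2 - 2x^-1 + 3 - 2x + 2x^2 - x^3  (w 0, c 12, <D> = -A^-12 + 2A^-8 - 2A^-4 + 3 - 2A^4 + 2A^8 - A^12)
V(D2) = x - x^2 + 2x^3 - x^4 + x^5 - x^6  [12 crossings, <D> = -A^-18 + A^-14 - A^-10 + 2A^-6 - A^-2 + A^2, w = +2]
V(D3) = x - x^2 + 2x^3 - x^4 + x^5 - x^6  [14 crossings, <D> = -A^-18 + A^-14 - A^-10 + 2A^-6 - A^-2 + A^2, w = +2]
D4 (bracket -A^-12 + A^-8 - A^-4 + 2 - A^4 + A^8; 14 crossings at w = +4): V = x - x^2 + 2x^3 - x^4 + x^5 - x^6
V(D5) = x - x^2 + 2x^3 - x^4 + x^5 - x^6  (w +2, c 12, <D> = -A^-18 + A^-14 - A^-10 + 2A^-6 - A^-2 + A^2)
V(D6) = -x^-3 + 2x^-2 - 2x^-1 + 3 - 2x + 2x^2 - x^3  [12 crossings, <D> = -A^-6 + 2A^-2 - 2A^2 + 3A^6 - 2A^10 + 2A^14 - A^18, w = +2]
why: comparing 6 Jones polynomials yields 2 groups


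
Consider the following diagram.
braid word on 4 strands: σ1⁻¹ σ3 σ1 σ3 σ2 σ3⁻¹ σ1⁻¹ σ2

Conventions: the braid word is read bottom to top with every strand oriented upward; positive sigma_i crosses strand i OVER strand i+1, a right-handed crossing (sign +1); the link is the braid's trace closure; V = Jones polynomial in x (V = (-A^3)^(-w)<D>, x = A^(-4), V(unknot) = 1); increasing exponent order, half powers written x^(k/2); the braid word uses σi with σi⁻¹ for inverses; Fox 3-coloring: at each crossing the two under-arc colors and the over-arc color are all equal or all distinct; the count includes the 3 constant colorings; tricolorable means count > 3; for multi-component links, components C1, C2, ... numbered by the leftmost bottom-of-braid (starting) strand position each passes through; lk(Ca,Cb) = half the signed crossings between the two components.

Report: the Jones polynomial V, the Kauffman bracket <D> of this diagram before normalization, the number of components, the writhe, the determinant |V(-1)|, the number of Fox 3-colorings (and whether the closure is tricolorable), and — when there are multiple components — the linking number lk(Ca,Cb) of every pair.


V(x) = -x^(1/2) + x^(3/2) - x^(5/2) - x^(9/2)
bracket: -A^-12 - A^-4 + 1 - A^4, w = +2
2 components, writhe +2, over 8 crossings
lk(C1,C2) = +2
det 4, colorings 3 of 3^8 — not tricolorable
observation: |V(-1)| = 4: so not tricolorable, since 3 does not divide 4


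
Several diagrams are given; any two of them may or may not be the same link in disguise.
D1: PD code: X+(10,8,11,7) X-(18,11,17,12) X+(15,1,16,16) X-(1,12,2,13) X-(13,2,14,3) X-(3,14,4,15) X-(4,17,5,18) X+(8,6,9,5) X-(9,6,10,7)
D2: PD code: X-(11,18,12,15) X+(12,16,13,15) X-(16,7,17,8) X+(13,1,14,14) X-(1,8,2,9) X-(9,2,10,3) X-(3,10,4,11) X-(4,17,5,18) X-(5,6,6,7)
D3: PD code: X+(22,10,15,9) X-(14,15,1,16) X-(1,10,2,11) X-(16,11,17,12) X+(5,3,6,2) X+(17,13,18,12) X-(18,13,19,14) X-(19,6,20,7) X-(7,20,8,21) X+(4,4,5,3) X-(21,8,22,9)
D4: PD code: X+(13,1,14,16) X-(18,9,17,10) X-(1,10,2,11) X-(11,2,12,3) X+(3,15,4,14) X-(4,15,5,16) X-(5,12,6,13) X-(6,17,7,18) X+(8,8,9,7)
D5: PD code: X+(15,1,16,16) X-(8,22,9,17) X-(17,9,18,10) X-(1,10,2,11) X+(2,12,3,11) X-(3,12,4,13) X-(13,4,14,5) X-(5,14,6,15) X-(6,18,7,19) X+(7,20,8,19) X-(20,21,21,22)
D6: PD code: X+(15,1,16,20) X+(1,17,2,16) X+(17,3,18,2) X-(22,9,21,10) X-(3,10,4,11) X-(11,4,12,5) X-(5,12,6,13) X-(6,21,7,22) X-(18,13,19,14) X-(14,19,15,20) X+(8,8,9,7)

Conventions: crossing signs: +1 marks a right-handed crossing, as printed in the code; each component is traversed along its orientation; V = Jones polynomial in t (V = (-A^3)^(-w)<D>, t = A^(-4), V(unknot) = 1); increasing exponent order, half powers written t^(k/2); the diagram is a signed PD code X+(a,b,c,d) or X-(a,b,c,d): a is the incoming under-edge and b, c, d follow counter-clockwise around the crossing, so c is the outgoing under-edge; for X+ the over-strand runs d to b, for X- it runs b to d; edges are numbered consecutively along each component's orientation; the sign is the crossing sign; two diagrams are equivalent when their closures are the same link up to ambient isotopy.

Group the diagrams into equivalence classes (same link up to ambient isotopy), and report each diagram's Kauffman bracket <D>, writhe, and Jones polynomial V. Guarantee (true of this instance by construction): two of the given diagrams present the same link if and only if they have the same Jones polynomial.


classes: {D1, D2, D4, D5, D6} | {D3}
V(D1) = t^(-13/2) - t^(-11/2) + t^(-9/2) - 2t^(-7/2) - t^(-3/2)  [9 crossings, <D> = A^-3 + 2A^5 - A^9 + A^13 - A^17, w = -3]
V(D2) = t^(-13/2) - t^(-11/2) + t^(-9/2) - 2t^(-7/2) - t^(-3/2)  (w -5, c 9, <D> = A^-9 + 2A^-1 - A^3 + A^7 - A^11)
V(D3) = -t^(-11/2) + t^(-9/2) - t^(-7/2) - t^(-3/2)  (w -3, c 11, <D> = A^-3 + A^5 - A^9 + A^13)
V(D4) = t^(-13/2) - t^(-11/2) + t^(-9/2) - 2t^(-7/2) - t^(-3/2)  (w -3, c 9, <D> = A^-3 + 2A^5 - A^9 + A^13 - A^17)
V(D5) = t^(-13/2) - t^(-11/2) + t^(-9/2) - 2t^(-7/2) - t^(-3/2)  (w -5, c 11, <D> = A^-9 + 2A^-1 - A^3 + A^7 - A^11)
D6 (bracket A^-3 + 2A^5 - A^9 + A^13 - A^17; 11 crossings at w = -3): V = t^(-13/2) - t^(-11/2) + t^(-9/2) - 2t^(-7/2) - t^(-3/2)
note: V(t) takes 2 values over 6 diagrams, fixing the grouping


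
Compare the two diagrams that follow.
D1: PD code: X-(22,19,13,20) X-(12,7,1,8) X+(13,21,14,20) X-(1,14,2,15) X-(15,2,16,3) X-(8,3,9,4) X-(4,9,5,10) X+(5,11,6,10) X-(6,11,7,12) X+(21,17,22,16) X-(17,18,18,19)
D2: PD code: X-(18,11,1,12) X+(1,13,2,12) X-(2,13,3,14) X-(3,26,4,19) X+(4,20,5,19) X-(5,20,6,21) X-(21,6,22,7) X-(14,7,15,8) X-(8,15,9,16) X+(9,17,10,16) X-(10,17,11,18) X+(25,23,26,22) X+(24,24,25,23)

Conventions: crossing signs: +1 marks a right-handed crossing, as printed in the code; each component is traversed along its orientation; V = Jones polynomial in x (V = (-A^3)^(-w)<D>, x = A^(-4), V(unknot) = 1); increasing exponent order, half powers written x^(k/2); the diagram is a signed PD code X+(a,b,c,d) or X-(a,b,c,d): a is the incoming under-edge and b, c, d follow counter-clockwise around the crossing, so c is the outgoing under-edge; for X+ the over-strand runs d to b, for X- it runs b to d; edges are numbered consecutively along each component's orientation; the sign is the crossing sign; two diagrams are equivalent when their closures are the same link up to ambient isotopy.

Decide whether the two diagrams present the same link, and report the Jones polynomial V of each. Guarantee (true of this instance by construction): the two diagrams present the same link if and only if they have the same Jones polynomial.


equivalent: yes
V(D1) = x^(-13/2) - x^(-11/2) + x^(-9/2) - 2x^(-7/2) - x^(-3/2)  (w -5, c 11, <D> = A^-9 + 2A^-1 - A^3 + A^7 - A^11)
V(D2) = x^(-13/2) - x^(-11/2) + x^(-9/2) - 2x^(-7/2) - x^(-3/2)  [13 crossings, <D> = A^-3 + 2A^5 - A^9 + A^13 - A^17, w = -3]
key observation: Reidemeister moves carry D1 (11 crossings) to D2 (13)


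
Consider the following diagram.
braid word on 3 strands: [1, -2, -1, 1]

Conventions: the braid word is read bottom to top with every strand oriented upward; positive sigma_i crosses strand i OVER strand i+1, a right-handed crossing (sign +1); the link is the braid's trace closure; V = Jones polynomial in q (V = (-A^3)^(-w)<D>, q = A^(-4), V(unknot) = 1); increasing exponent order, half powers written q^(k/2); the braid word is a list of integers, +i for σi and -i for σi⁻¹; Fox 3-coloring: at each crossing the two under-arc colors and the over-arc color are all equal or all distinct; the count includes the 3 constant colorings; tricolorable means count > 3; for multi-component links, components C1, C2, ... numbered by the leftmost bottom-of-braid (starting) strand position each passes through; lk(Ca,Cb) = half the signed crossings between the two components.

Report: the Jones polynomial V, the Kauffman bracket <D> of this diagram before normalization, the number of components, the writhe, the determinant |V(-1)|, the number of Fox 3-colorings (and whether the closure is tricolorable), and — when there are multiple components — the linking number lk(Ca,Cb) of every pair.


V = 1
<D> = 1 (w = 0)
1 component over 4 crossings, w = 0
3 Fox colorings among 3^4, |V(-1)| = 1: not tricolorable
why: the word shrinks to σ1 σ2⁻¹ after cancelling


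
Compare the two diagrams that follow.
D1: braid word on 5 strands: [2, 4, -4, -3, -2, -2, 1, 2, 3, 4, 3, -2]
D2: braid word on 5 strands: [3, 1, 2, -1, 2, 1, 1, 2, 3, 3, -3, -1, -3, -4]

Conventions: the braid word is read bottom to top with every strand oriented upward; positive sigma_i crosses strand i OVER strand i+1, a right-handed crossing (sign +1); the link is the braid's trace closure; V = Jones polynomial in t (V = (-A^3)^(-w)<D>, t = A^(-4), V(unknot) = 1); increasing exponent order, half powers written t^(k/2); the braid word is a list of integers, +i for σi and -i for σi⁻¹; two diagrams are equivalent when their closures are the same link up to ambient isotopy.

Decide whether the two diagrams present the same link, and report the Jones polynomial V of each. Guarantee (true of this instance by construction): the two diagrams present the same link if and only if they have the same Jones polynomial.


equivalent: no
V(D1) = 1  (w +2, c 12, <D> = A^6)
V(D2) = t - t^2 + 2t^3 - t^4 + t^5 - t^6  (w +4, c 14, <D> = -A^-12 + A^-8 - A^-4 + 2 - A^4 + A^8)
why: 2 values of V(t) split the 2 diagrams
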